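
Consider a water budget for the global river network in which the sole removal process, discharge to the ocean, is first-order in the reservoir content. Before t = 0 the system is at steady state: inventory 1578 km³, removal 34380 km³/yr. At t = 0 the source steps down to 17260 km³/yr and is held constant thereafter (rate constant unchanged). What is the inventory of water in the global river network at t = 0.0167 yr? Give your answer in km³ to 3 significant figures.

The sink rate constant is k = F₀/M₀ = 34380/1578 = 21.79 yr⁻¹.
Solving dM/dt = F₁ − kM with M(0) = M₀ gives M(t) = F₁/k + (M₀ − F₁/k)·e^(−kt).
F₁/k = 17260/21.79 = 792.21 km³; kt = 21.79 × 0.0167 = 0.3638, e^(−kt) = 0.6950.
M(0.0167) = 792.21 + (1578 − 792.21) × 0.6950 = 792.21 + 546.1 = 1338.3 km³.

1340 km³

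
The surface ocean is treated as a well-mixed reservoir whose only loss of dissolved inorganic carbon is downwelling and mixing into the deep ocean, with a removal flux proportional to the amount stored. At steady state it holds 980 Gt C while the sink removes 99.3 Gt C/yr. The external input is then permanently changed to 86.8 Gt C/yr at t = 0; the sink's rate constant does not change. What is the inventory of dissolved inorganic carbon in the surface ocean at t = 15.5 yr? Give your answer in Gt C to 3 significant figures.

882 Gt C

τ = M₀/F₀ = 980/99.3 = 9.869 yr; rate constant k = 1/τ.
New steady state M_∞ = F₁/k = F₁·τ = 86.8 × 9.869 = 856.64 Gt C.
M(t) = M_∞ + (M₀ − M_∞)·e^(−t/τ); t/τ = 15.5/9.869 = 1.571, so e^(−t/τ) = 0.2079.
M(t) = 856.64 + 123.4 × 0.2079 = 882.29 Gt C.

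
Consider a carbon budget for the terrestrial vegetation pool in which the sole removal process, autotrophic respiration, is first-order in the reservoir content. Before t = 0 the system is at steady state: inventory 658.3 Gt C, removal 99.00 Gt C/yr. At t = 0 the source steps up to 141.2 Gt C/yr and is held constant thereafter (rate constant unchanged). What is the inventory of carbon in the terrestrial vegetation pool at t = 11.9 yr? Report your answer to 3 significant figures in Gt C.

892 Gt C

Residence time τ = M₀/F₀ = 6.649 yr. The eventual steady state is M_∞ = M₀·(F₁/F₀) = 658.3 × 141.2/99.00 = 938.91 Gt C.
The anomaly ΔM(t) = M(t) − M_∞ decays as ΔM₀·e^(−t/τ) with ΔM₀ = 658.3 − 938.91 = −280.6 Gt C.
At t = 11.9 yr, e^(−t/τ) = e^(−1.790) = 0.1670, so ΔM = −46.87 Gt C and M = 938.91 − 46.87 = 892.04 Gt C.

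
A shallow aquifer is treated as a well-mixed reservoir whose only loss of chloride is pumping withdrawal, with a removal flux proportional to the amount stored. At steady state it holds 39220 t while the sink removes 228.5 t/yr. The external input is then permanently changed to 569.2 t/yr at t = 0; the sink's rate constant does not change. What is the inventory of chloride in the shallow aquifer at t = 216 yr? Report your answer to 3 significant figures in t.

The sink rate constant is k = F₀/M₀ = 228.5/39220 = 0.005826 yr⁻¹.
Solving dM/dt = F₁ − kM with M(0) = M₀ gives M(t) = F₁/k + (M₀ − F₁/k)·e^(−kt).
F₁/k = 569.2/0.005826 = 97698 t; kt = 0.005826 × 216 = 1.258, e^(−kt) = 0.2841.
M(216) = 97698 + (39220 − 97698) × 0.2841 = 97698 − 16610 = 81085 t.

81100 t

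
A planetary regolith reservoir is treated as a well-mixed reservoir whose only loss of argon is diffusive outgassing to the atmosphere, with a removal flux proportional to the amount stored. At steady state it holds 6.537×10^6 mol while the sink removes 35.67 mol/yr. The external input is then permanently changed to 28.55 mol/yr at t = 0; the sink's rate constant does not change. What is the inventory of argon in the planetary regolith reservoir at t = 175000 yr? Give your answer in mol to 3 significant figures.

5.73×10^6 mol

The sink rate constant is k = F₀/M₀ = 35.67/6.537×10^6 = 5.457×10^-6 yr⁻¹.
Solving dM/dt = F₁ − kM with M(0) = M₀ gives M(t) = F₁/k + (M₀ − F₁/k)·e^(−kt).
F₁/k = 28.55/5.457×10^-6 = 5.2322×10^6 mol; kt = 5.457×10^-6 × 175000 = 0.9549, e^(−kt) = 0.3848.
M(175000) = 5.2322×10^6 + (6.537×10^6 − 5.2322×10^6) × 0.3848 = 5.2322×10^6 + 502200 = 5.7343×10^6 mol.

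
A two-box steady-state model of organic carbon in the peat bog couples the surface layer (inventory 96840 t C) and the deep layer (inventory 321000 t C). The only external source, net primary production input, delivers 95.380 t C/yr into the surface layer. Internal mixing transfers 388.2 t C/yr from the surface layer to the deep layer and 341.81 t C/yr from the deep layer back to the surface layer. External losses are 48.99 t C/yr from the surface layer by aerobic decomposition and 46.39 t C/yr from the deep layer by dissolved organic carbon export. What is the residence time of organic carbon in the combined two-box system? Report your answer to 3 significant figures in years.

For the system as a whole, the A↔B exchange is internal and contributes nothing to the throughput; only the external sinks remove mass.
M_total = 96840 + 321000 = 417840 t C.
ΣF_external_out = 48.99 + 46.39 = 95.380 t C/yr.
τ = M_total / ΣF_ext = 417840 / 95.380 = 4381 yr.

4380 yr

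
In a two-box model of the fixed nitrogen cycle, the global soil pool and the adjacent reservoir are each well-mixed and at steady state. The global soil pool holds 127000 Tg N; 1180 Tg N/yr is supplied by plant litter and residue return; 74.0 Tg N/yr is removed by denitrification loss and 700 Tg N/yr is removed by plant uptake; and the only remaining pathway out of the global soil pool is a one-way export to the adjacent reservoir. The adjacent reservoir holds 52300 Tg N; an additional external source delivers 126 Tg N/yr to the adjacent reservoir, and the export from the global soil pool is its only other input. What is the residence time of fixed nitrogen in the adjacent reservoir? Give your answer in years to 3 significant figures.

98.3 yr

Balance the global soil pool: ΣF_in = 1180.0 Tg N/yr.
Export to the adjacent reservoir = ΣF_in − (74.0 + 700) = 406.00 Tg N/yr.
Total input to the adjacent reservoir = 406.00 + 126 = 532.00 Tg N/yr; at steady state this equals its total output.
τ = M / F = 52300 / 532.00 = 98.31 yr.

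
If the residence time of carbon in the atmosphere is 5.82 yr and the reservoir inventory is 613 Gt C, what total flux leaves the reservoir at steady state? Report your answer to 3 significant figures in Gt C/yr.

F = M / τ = 613 / 5.82 = 105.3 Gt C/yr.

105 Gt C/yr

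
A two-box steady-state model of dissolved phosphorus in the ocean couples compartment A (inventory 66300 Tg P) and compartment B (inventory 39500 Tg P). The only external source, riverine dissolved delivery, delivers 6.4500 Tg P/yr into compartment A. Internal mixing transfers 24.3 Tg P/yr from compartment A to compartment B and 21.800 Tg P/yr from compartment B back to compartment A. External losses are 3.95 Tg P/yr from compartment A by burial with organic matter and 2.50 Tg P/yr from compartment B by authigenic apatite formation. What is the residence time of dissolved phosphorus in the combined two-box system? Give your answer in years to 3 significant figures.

For the system as a whole, the A↔B exchange is internal and contributes nothing to the throughput; only the external sinks remove mass.
M_total = 66300 + 39500 = 105800 Tg P.
ΣF_external_out = 3.95 + 2.50 = 6.4500 Tg P/yr.
τ = M_total / ΣF_ext = 105800 / 6.4500 = 16400 yr.

16400 yr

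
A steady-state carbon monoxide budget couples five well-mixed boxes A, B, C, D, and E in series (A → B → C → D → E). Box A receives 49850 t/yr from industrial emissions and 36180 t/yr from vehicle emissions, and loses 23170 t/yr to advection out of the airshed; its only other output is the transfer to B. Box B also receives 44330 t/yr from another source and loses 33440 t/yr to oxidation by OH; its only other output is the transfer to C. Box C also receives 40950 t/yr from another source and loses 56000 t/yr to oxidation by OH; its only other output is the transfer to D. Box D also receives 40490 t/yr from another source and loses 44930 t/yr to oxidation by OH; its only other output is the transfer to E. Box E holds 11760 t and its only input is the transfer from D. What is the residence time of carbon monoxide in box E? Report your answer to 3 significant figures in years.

0.217 yr

Box A: F(A→B) = (49850 + 36180) − 23170 = 62860 t/yr.
Box B: F(B→C) = (62860 + 44330) − 33440 = 73750 t/yr.
Box C: F(C→D) = (73750 + 40950) − 56000 = 58700 t/yr.
Box D: F(D→E) = (58700 + 40490) − 44930 = 54260 t/yr.
Box E throughput = its input = 54260 t/yr; τ = 11760 / 54260 = 0.2167 yr.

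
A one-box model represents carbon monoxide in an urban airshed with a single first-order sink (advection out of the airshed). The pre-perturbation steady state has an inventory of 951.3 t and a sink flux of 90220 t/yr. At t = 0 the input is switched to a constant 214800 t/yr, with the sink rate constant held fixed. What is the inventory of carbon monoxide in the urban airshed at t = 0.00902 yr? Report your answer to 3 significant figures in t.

1710 t

τ = M₀/F₀ = 951.3/90220 = 0.01054 yr; rate constant k = 1/τ.
New steady state M_∞ = F₁/k = F₁·τ = 214800 × 0.01054 = 2264.9 t.
M(t) = M_∞ + (M₀ − M_∞)·e^(−t/τ); t/τ = 0.00902/0.01054 = 0.8554, so e^(−t/τ) = 0.4251.
M(t) = 2264.9 − 1314 × 0.4251 = 1706.5 t.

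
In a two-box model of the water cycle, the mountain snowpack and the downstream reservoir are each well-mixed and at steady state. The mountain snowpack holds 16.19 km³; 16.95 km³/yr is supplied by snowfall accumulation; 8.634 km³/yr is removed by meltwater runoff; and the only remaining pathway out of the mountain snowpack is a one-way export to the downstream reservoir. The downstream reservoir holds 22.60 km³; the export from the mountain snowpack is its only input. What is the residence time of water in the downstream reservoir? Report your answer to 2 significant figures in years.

2.7 yr

Balance the mountain snowpack: ΣF_in = 16.950 km³/yr.
Export to the downstream reservoir = ΣF_in − (8.634) = 8.3160 km³/yr.
At steady state the output of the downstream reservoir equals its input, 8.3160 km³/yr.
τ = M / F = 22.60 / 8.3160 = 2.718 yr.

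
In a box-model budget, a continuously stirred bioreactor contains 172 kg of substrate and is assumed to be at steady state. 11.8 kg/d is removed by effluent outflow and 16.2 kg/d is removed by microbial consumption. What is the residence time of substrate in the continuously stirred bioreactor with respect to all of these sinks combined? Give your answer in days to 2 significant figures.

6.1 d

Total removal flux = 11.8 + 16.2 = 28.000 kg/d.
τ = M / ΣF_out = 172 / 28.000 = 6.143 d.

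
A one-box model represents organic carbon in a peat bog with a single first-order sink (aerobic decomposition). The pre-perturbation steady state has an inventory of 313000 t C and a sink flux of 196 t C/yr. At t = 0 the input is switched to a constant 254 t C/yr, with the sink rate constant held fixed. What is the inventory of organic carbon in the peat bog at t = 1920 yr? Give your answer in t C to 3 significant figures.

378000 t C

Residence time τ = M₀/F₀ = 1597 yr. The eventual steady state is M_∞ = M₀·(F₁/F₀) = 313000 × 254/196 = 405620 t C.
The anomaly ΔM(t) = M(t) − M_∞ decays as ΔM₀·e^(−t/τ) with ΔM₀ = 313000 − 405620 = −92620 t C.
At t = 1920 yr, e^(−t/τ) = e^(−1.202) = 0.3005, so ΔM = −27830 t C and M = 405620 − 27830 = 377790 t C.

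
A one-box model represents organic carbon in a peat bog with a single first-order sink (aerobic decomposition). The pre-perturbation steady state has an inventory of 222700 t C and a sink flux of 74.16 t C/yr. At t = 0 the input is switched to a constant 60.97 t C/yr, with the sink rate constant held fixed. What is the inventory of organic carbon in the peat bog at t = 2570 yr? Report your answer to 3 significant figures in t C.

τ = M₀/F₀ = 222700/74.16 = 3003 yr; rate constant k = 1/τ.
New steady state M_∞ = F₁/k = F₁·τ = 60.97 × 3003 = 183090 t C.
M(t) = M_∞ + (M₀ − M_∞)·e^(−t/τ); t/τ = 2570/3003 = 0.8558, so e^(−t/τ) = 0.4249.
M(t) = 183090 + 39610 × 0.4249 = 199920 t C.

200000 t C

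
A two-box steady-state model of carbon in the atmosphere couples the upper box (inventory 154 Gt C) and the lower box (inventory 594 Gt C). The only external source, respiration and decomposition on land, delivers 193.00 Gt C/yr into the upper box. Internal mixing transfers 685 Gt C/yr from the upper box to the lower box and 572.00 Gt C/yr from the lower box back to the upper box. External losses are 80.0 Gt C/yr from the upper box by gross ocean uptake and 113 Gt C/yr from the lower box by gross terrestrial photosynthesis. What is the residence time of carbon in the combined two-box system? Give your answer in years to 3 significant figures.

For the system as a whole, the A↔B exchange is internal and contributes nothing to the throughput; only the external sinks remove mass.
M_total = 154 + 594 = 748.00 Gt C.
ΣF_external_out = 80.0 + 113 = 193.00 Gt C/yr.
τ = M_total / ΣF_ext = 748.00 / 193.00 = 3.876 yr.

3.88 yr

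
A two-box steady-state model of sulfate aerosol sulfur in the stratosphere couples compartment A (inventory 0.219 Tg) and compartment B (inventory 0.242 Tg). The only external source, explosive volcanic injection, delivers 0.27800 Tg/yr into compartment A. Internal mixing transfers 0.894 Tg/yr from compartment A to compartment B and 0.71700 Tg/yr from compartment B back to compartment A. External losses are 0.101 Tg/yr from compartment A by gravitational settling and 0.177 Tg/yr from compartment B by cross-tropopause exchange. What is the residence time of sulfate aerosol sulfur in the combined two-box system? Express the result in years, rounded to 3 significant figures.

1.66 yr

Residence time in the combined system uses the total inventory and the total *external* removal — internal exchanges between the two boxes cancel.
M_total = 0.219 + 0.242 = 0.46100 Tg.
ΣF_external_out = 0.101 + 0.177 = 0.27800 Tg/yr.
τ = M_total / ΣF_ext = 0.46100 / 0.27800 = 1.658 yr.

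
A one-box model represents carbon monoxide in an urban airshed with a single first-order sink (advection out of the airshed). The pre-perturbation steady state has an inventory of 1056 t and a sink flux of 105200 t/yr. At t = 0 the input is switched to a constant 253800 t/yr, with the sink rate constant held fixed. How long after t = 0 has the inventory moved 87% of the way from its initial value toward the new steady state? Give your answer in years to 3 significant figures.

0.0205 yr

τ = M₀/F₀ = 1056/105200 = 0.01004 yr.
The remaining gap fraction is e^(−t/τ); 87% covered ⇒ e^(−t/τ) = 0.130.
t = −τ ln(0.130) = 0.01004 × 2.040 = 0.02048 yr.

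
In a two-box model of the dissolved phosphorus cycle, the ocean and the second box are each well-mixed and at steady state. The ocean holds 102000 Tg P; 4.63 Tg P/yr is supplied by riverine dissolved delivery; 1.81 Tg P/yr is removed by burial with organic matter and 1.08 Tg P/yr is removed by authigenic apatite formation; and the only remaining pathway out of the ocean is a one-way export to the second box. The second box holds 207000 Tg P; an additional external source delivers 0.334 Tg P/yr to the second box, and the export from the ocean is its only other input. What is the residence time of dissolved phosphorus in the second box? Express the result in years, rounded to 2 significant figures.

100000 yr

Balance the ocean: ΣF_in = 4.6300 Tg P/yr.
Export to the second box = ΣF_in − (1.81 + 1.08) = 1.7400 Tg P/yr.
Total input to the second box = 1.7400 + 0.334 = 2.0740 Tg P/yr; at steady state this equals its total output.
τ = M / F = 207000 / 2.0740 = 99810 yr.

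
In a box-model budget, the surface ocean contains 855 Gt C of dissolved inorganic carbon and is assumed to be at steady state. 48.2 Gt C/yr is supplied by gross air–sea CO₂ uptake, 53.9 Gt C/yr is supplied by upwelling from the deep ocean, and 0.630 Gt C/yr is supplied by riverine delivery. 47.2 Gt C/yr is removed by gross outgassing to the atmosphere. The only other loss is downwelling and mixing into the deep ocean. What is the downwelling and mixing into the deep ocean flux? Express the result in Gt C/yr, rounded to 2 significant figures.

At steady state ΣF_in = ΣF_out.
ΣF_in = 48.2 + 53.9 + 0.630 = 102.73 Gt C/yr.
Downwelling and mixing into the deep ocean flux = ΣF_in − (47.2) = 102.73 − 47.20 = 55.53 Gt C/yr.

56 Gt C/yr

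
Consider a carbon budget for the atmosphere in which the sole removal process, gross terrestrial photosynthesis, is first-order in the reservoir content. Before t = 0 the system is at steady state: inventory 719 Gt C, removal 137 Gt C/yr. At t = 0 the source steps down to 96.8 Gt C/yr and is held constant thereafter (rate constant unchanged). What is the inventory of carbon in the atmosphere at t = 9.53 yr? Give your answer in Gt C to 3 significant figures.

τ = M₀/F₀ = 719/137 = 5.248 yr; rate constant k = 1/τ.
New steady state M_∞ = F₁/k = F₁·τ = 96.8 × 5.248 = 508.02 Gt C.
M(t) = M_∞ + (M₀ − M_∞)·e^(−t/τ); t/τ = 9.53/5.248 = 1.816, so e^(−t/τ) = 0.1627.
M(t) = 508.02 + 211.0 × 0.1627 = 542.35 Gt C.

542 Gt C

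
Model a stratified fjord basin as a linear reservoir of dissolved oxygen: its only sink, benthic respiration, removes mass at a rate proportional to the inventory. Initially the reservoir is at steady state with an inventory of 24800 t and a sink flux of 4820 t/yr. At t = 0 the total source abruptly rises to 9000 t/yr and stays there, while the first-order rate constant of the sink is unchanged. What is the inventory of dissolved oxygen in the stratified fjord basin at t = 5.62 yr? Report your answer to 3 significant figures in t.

39100 t

Residence time τ = M₀/F₀ = 5.145 yr. The eventual steady state is M_∞ = M₀·(F₁/F₀) = 24800 × 9000/4820 = 46307 t.
The anomaly ΔM(t) = M(t) − M_∞ decays as ΔM₀·e^(−t/τ) with ΔM₀ = 24800 − 46307 = −21510 t.
At t = 5.62 yr, e^(−t/τ) = e^(−1.092) = 0.3355, so ΔM = −7215 t and M = 46307 − 7215 = 39092 t.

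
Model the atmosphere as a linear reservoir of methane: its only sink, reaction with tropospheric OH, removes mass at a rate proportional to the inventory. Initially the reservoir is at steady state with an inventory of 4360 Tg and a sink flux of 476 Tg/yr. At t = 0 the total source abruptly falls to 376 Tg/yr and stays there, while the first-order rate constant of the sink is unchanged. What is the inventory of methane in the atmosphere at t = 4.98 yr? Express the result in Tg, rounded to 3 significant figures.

3980 Tg

τ = M₀/F₀ = 4360/476 = 9.160 yr; rate constant k = 1/τ.
New steady state M_∞ = F₁/k = F₁·τ = 376 × 9.160 = 3444.0 Tg.
M(t) = M_∞ + (M₀ − M_∞)·e^(−t/τ); t/τ = 4.98/9.160 = 0.5437, so e^(−t/τ) = 0.5806.
M(t) = 3444.0 + 916.0 × 0.5806 = 3975.8 Tg.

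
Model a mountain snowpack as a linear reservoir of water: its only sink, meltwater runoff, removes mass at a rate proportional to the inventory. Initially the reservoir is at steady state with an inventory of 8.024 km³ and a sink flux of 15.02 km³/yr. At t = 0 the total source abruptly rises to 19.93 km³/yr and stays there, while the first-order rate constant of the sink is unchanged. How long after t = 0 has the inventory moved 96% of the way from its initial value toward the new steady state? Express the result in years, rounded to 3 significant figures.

τ = M₀/F₀ = 8.024/15.02 = 0.5342 yr.
The remaining gap fraction is e^(−t/τ); 96% covered ⇒ e^(−t/τ) = 0.0400.
t = −τ ln(0.0400) = 0.5342 × 3.219 = 1.720 yr.

1.72 yr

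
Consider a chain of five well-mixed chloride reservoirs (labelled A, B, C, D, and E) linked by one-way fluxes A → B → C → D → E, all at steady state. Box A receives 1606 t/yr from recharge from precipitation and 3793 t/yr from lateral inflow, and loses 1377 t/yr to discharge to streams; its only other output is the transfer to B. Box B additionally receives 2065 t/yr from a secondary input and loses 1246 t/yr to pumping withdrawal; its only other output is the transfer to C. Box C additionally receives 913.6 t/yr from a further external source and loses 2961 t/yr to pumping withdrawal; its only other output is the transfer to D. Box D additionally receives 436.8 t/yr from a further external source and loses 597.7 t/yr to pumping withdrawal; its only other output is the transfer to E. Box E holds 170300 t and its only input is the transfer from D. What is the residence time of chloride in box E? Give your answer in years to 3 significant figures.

Box A: F(A→B) = (1606 + 3793) − 1377 = 4022.0 t/yr.
Box B: F(B→C) = (4022.0 + 2065) − 1246 = 4841.0 t/yr.
Box C: F(C→D) = (4841.0 + 913.6) − 2961 = 2793.6 t/yr.
Box D: F(D→E) = (2793.6 + 436.8) − 597.7 = 2632.7 t/yr.
Box E throughput = its input = 2632.7 t/yr; τ = 170300 / 2632.7 = 64.69 yr.

64.7 yr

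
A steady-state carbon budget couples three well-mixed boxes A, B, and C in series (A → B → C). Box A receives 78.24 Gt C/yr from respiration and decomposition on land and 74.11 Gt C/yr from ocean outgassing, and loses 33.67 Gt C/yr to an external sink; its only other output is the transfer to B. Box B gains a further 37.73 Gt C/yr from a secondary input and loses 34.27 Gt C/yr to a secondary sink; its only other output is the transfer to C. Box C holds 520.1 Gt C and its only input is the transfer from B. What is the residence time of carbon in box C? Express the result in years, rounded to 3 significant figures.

4.26 yr

Box A: F(A→B) = (78.24 + 74.11) − 33.67 = 118.68 Gt C/yr.
Box B: F(B→C) = (118.68 + 37.73) − 34.27 = 122.14 Gt C/yr.
Box C throughput = its input = 122.14 Gt C/yr; τ = 520.1 / 122.14 = 4.258 yr.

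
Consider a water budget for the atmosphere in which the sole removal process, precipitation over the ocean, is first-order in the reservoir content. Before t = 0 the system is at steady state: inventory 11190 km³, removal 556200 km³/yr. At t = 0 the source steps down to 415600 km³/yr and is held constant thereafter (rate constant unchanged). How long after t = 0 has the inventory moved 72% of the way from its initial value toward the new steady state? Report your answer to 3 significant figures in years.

0.0256 yr

τ = M₀/F₀ = 11190/556200 = 0.02012 yr.
The remaining gap fraction is e^(−t/τ); 72% covered ⇒ e^(−t/τ) = 0.280.
t = −τ ln(0.280) = 0.02012 × 1.273 = 0.02561 yr.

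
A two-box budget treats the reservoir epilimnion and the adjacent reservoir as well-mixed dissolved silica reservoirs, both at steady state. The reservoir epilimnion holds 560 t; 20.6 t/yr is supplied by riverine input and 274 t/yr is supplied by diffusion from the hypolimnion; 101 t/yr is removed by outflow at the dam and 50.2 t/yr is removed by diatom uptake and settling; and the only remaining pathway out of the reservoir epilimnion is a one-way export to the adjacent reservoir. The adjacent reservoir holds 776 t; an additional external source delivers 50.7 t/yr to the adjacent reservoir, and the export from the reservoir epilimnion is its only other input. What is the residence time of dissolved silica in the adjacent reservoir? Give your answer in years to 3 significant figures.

4.00 yr

Balance the reservoir epilimnion: ΣF_in = 20.6 + 274 = 294.60 t/yr.
Export to the adjacent reservoir = ΣF_in − (101 + 50.2) = 143.40 t/yr.
Total input to the adjacent reservoir = 143.40 + 50.7 = 194.10 t/yr; at steady state this equals its total output.
τ = M / F = 776 / 194.10 = 3.998 yr.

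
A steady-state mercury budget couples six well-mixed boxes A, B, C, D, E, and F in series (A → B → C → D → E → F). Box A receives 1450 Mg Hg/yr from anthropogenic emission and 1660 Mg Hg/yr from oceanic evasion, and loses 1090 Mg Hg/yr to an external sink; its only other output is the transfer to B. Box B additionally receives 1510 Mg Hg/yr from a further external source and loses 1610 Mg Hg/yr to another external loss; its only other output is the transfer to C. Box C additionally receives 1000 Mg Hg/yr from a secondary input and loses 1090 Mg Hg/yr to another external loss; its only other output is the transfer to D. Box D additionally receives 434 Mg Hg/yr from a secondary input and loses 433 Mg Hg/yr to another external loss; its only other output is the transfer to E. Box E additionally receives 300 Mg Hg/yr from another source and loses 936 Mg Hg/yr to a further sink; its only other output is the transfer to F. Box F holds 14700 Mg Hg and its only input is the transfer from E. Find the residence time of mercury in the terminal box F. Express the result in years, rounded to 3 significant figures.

Box A: F(A→B) = (1450 + 1660) − 1090 = 2020.0 Mg Hg/yr.
Box B: F(B→C) = (2020.0 + 1510) − 1610 = 1920.0 Mg Hg/yr.
Box C: F(C→D) = (1920.0 + 1000) − 1090 = 1830.0 Mg Hg/yr.
Box D: F(D→E) = (1830.0 + 434) − 433 = 1831.0 Mg Hg/yr.
Box E: F(E→F) = (1831.0 + 300) − 936 = 1195.0 Mg Hg/yr.
Box F throughput = its input = 1195.0 Mg Hg/yr; τ = 14700 / 1195.0 = 12.30 yr.

12.3 yr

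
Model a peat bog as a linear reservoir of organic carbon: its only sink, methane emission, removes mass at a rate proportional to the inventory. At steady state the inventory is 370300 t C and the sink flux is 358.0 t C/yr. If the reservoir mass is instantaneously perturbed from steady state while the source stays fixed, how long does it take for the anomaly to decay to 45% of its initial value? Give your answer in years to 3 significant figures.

826 yr

For a linear reservoir the anomaly decays as exp(−t/τ) with τ = M/F = 370300/358.0 = 1034 yr.
exp(−t/τ) = 0.45 ⇒ t = −τ ln(0.45) = 1034 × 0.7985 = 825.9 yr.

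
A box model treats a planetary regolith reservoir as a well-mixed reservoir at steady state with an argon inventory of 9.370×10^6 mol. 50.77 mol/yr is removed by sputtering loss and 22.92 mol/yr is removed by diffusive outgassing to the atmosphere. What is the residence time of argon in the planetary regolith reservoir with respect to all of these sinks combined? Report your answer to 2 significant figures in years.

Total removal flux = 50.77 + 22.92 = 73.690 mol/yr.
τ = M / ΣF_out = 9.370×10^6 / 73.690 = 127200 yr.

130000 yr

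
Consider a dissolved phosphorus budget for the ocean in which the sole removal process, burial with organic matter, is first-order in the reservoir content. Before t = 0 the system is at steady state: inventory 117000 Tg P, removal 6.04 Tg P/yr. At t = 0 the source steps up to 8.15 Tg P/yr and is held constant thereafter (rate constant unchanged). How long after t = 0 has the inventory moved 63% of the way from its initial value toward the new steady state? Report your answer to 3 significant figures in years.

τ = M₀/F₀ = 117000/6.04 = 19370 yr.
The remaining gap fraction is e^(−t/τ); 63% covered ⇒ e^(−t/τ) = 0.370.
t = −τ ln(0.370) = 19370 × 0.9943 = 19260 yr.

19300 yr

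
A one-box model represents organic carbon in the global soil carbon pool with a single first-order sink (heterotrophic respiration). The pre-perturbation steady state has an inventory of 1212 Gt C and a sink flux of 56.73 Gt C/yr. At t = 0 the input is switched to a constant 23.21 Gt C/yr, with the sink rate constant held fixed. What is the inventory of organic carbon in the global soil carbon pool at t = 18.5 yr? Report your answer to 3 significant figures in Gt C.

797 Gt C

τ = M₀/F₀ = 1212/56.73 = 21.36 yr; rate constant k = 1/τ.
New steady state M_∞ = F₁/k = F₁·τ = 23.21 × 21.36 = 495.87 Gt C.
M(t) = M_∞ + (M₀ − M_∞)·e^(−t/τ); t/τ = 18.5/21.36 = 0.8659, so e^(−t/τ) = 0.4207.
M(t) = 495.87 + 716.1 × 0.4207 = 797.12 Gt C.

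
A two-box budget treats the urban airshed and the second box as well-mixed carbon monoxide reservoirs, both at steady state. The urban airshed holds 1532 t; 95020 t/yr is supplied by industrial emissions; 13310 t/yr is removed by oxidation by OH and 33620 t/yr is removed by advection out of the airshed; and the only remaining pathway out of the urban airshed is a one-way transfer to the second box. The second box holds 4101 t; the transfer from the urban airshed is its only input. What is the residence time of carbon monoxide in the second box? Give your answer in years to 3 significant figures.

0.0853 yr

Balance the urban airshed: ΣF_in = 95020 t/yr.
Transfer to the second box = ΣF_in − (13310 + 33620) = 48090 t/yr.
At steady state the output of the second box equals its input, 48090 t/yr.
τ = M / F = 4101 / 48090 = 0.08528 yr.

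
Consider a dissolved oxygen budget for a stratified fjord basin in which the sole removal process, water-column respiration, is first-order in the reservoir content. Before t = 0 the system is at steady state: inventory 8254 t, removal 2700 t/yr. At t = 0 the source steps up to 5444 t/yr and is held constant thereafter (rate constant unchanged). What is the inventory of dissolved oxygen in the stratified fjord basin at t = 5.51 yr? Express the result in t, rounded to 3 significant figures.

15300 t

Residence time τ = M₀/F₀ = 3.057 yr. The eventual steady state is M_∞ = M₀·(F₁/F₀) = 8254 × 5444/2700 = 16643 t.
The anomaly ΔM(t) = M(t) − M_∞ decays as ΔM₀·e^(−t/τ) with ΔM₀ = 8254 − 16643 = −8389 t.
At t = 5.51 yr, e^(−t/τ) = e^(−1.802) = 0.1649, so ΔM = −1383 t and M = 16643 − 1383 = 15259 t.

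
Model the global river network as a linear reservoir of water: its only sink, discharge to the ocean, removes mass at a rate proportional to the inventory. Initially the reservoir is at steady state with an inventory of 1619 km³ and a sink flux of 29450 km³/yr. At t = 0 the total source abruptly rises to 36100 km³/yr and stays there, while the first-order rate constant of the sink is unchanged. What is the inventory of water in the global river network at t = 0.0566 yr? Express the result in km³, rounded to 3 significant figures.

1850 km³

Residence time τ = M₀/F₀ = 0.05497 yr. The eventual steady state is M_∞ = M₀·(F₁/F₀) = 1619 × 36100/29450 = 1984.6 km³.
The anomaly ΔM(t) = M(t) − M_∞ decays as ΔM₀·e^(−t/τ) with ΔM₀ = 1619 − 1984.6 = −365.6 km³.
At t = 0.0566 yr, e^(−t/τ) = e^(−1.030) = 0.3572, so ΔM = −130.6 km³ and M = 1984.6 − 130.6 = 1854.0 km³.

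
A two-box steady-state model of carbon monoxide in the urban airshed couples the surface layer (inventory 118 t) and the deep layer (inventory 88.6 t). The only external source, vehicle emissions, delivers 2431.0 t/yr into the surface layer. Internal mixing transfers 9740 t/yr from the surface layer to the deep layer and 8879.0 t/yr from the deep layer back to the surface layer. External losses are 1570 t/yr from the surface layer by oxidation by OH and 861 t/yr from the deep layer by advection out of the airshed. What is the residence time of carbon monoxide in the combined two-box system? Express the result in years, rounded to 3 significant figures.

0.0850 yr

Residence time in the combined system uses the total inventory and the total *external* removal — internal exchanges between the two boxes cancel.
M_total = 118 + 88.6 = 206.60 t.
ΣF_external_out = 1570 + 861 = 2431.0 t/yr.
τ = M_total / ΣF_ext = 206.60 / 2431.0 = 0.08499 yr.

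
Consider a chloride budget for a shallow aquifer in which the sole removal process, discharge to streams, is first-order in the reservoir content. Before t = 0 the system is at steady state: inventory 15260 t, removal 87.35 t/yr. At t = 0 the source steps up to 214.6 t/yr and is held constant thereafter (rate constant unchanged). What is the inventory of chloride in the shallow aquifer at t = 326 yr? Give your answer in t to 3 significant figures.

34100 t

The sink rate constant is k = F₀/M₀ = 87.35/15260 = 0.005724 yr⁻¹.
Solving dM/dt = F₁ − kM with M(0) = M₀ gives M(t) = F₁/k + (M₀ − F₁/k)·e^(−kt).
F₁/k = 214.6/0.005724 = 37491 t; kt = 0.005724 × 326 = 1.866, e^(−kt) = 0.1547.
M(326) = 37491 + (15260 − 37491) × 0.1547 = 37491 − 3440 = 34051 t.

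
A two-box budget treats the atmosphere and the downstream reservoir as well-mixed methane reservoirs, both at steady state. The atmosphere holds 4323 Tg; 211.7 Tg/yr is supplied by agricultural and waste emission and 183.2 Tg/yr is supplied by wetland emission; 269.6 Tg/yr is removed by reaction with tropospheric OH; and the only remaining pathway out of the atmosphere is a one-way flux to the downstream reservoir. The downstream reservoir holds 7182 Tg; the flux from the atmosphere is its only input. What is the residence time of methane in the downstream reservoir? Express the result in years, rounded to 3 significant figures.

57.3 yr

Balance the atmosphere: ΣF_in = 211.7 + 183.2 = 394.90 Tg/yr.
Flux to the downstream reservoir = ΣF_in − (269.6) = 125.30 Tg/yr.
At steady state the output of the downstream reservoir equals its input, 125.30 Tg/yr.
τ = M / F = 7182 / 125.30 = 57.32 yr.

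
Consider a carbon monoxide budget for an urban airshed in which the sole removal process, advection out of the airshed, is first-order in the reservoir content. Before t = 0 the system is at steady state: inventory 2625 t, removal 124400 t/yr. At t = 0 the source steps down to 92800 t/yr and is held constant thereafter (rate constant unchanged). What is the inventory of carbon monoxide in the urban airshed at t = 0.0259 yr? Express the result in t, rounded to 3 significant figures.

τ = M₀/F₀ = 2625/124400 = 0.02110 yr; rate constant k = 1/τ.
New steady state M_∞ = F₁/k = F₁·τ = 92800 × 0.02110 = 1958.2 t.
M(t) = M_∞ + (M₀ − M_∞)·e^(−t/τ); t/τ = 0.0259/0.02110 = 1.227, so e^(−t/τ) = 0.2930.
M(t) = 1958.2 + 666.8 × 0.2930 = 2153.6 t.

2150 t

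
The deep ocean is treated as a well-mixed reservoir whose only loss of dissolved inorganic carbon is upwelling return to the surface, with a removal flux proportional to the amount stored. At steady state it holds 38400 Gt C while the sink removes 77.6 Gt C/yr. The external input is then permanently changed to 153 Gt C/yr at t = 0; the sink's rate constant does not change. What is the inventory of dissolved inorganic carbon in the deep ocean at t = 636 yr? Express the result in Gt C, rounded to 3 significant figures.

65400 Gt C

The sink rate constant is k = F₀/M₀ = 77.6/38400 = 0.002021 yr⁻¹.
Solving dM/dt = F₁ − kM with M(0) = M₀ gives M(t) = F₁/k + (M₀ − F₁/k)·e^(−kt).
F₁/k = 153/0.002021 = 75711 Gt C; kt = 0.002021 × 636 = 1.285, e^(−kt) = 0.2766.
M(636) = 75711 + (38400 − 75711) × 0.2766 = 75711 − 10320 = 65392 Gt C.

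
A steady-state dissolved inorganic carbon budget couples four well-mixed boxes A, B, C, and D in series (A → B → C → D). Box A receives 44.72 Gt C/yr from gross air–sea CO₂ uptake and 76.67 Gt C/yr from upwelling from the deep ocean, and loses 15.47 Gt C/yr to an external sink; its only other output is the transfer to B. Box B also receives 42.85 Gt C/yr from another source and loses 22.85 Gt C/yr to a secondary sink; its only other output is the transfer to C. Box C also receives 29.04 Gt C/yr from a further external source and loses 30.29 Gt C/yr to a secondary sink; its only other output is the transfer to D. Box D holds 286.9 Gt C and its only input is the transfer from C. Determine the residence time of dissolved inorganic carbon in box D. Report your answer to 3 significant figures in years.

Box A: F(A→B) = (44.72 + 76.67) − 15.47 = 105.92 Gt C/yr.
Box B: F(B→C) = (105.92 + 42.85) − 22.85 = 125.92 Gt C/yr.
Box C: F(C→D) = (125.92 + 29.04) − 30.29 = 124.67 Gt C/yr.
Box D throughput = its input = 124.67 Gt C/yr; τ = 286.9 / 124.67 = 2.301 yr.

2.30 yr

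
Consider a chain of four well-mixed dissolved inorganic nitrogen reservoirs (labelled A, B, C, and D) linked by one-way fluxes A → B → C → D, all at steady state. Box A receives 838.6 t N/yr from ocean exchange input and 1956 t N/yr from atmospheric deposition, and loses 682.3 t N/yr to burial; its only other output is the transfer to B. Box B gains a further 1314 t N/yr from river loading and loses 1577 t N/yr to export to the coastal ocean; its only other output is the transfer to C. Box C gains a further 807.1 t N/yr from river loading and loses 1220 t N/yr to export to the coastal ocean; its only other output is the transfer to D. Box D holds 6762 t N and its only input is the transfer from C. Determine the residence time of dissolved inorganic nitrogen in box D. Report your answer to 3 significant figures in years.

Box A: F(A→B) = (838.6 + 1956) − 682.3 = 2112.3 t N/yr.
Box B: F(B→C) = (2112.3 + 1314) − 1577 = 1849.3 t N/yr.
Box C: F(C→D) = (1849.3 + 807.1) − 1220 = 1436.4 t N/yr.
Box D throughput = its input = 1436.4 t N/yr; τ = 6762 / 1436.4 = 4.708 yr.

4.71 yr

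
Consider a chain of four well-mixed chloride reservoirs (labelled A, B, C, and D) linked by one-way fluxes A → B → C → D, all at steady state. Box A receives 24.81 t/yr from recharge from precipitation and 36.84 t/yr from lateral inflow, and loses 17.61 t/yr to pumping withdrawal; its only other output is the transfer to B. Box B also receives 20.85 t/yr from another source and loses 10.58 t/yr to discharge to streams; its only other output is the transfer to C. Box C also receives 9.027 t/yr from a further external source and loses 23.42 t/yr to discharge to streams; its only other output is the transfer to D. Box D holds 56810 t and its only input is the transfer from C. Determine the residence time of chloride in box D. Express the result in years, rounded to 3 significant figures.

1420 yr

Box A: F(A→B) = (24.81 + 36.84) − 17.61 = 44.040 t/yr.
Box B: F(B→C) = (44.040 + 20.85) − 10.58 = 54.310 t/yr.
Box C: F(C→D) = (54.310 + 9.027) − 23.42 = 39.917 t/yr.
Box D throughput = its input = 39.917 t/yr; τ = 56810 / 39.917 = 1423 yr.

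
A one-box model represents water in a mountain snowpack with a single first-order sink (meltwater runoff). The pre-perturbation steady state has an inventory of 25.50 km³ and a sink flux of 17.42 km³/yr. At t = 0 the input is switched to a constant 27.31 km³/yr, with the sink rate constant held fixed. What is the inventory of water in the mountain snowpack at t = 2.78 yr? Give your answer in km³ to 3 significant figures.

τ = M₀/F₀ = 25.50/17.42 = 1.464 yr; rate constant k = 1/τ.
New steady state M_∞ = F₁/k = F₁·τ = 27.31 × 1.464 = 39.977 km³.
M(t) = M_∞ + (M₀ − M_∞)·e^(−t/τ); t/τ = 2.78/1.464 = 1.899, so e^(−t/τ) = 0.1497.
M(t) = 39.977 − 14.48 × 0.1497 = 37.810 km³.

37.8 km³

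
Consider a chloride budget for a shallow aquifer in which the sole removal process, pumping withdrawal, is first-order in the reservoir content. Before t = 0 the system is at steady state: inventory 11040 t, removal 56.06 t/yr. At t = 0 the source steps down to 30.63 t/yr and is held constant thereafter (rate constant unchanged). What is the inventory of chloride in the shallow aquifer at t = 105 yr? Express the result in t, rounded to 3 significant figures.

Residence time τ = M₀/F₀ = 196.9 yr. The eventual steady state is M_∞ = M₀·(F₁/F₀) = 11040 × 30.63/56.06 = 6032.0 t.
The anomaly ΔM(t) = M(t) − M_∞ decays as ΔM₀·e^(−t/τ) with ΔM₀ = 11040 − 6032.0 = 5008 t.
At t = 105 yr, e^(−t/τ) = e^(−0.5332) = 0.5867, so ΔM = 2938 t and M = 6032.0 + 2938 = 8970.4 t.

8970 t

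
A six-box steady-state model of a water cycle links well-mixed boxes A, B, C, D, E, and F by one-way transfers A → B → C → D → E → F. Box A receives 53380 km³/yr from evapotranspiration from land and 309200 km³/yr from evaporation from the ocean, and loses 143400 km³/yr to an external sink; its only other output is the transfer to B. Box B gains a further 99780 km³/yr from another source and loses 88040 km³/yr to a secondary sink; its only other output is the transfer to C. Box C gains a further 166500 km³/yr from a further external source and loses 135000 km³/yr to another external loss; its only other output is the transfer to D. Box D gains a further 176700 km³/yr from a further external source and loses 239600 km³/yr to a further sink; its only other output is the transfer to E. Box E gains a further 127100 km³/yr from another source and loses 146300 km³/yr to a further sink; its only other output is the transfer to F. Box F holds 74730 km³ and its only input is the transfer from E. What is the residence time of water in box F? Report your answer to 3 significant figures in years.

Box A: F(A→B) = (53380 + 309200) − 143400 = 219180 km³/yr.
Box B: F(B→C) = (219180 + 99780) − 88040 = 230920 km³/yr.
Box C: F(C→D) = (230920 + 166500) − 135000 = 262420 km³/yr.
Box D: F(D→E) = (262420 + 176700) − 239600 = 199520 km³/yr.
Box E: F(E→F) = (199520 + 127100) − 146300 = 180320 km³/yr.
Box F throughput = its input = 180320 km³/yr; τ = 74730 / 180320 = 0.4144 yr.

0.414 yr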